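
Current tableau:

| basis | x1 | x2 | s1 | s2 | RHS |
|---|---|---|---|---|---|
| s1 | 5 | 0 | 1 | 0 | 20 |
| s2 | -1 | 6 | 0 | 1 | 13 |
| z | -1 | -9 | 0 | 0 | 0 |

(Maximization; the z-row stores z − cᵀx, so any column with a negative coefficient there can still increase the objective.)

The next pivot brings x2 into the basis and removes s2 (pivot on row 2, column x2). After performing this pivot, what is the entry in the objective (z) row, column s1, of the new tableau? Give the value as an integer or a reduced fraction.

0

Pivot element is row 2, column x2: 6.
Normalize row 2: new (row 2, s1) = 0/6 = 0.
z-row ← z-row − (-9)·(new row 2): 0 − (-9)·0 = 0.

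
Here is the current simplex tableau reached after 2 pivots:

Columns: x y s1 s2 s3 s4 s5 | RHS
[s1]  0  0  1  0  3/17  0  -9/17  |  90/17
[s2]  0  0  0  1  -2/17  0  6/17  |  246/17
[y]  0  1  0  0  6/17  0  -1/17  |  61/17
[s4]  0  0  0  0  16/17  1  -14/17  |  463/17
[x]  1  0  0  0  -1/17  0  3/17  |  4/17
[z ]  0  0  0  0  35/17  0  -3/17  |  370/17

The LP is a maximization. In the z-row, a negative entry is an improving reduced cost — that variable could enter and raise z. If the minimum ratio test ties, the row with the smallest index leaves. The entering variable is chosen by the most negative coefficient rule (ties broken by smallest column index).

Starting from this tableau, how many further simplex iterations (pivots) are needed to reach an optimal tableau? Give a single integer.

1

pivot: s5 in, x out → z = 22
No improving column remains; optimal.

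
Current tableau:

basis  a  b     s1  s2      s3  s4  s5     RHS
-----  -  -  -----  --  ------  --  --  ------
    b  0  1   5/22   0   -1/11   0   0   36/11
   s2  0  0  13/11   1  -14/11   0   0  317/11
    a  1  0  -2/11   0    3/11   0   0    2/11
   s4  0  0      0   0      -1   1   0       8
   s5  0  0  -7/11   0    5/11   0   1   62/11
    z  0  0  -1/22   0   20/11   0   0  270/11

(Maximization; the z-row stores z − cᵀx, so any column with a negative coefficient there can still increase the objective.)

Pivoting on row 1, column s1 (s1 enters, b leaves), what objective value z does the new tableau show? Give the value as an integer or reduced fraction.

126/5

Minimum ratio for s1: (36/11)/(5/22) = 72/5.
z changes by −(z-row coeff of s1)·ratio = −(-1/22)·(72/5) = 36/55.
New z = 270/11 + (36/55) = 126/5.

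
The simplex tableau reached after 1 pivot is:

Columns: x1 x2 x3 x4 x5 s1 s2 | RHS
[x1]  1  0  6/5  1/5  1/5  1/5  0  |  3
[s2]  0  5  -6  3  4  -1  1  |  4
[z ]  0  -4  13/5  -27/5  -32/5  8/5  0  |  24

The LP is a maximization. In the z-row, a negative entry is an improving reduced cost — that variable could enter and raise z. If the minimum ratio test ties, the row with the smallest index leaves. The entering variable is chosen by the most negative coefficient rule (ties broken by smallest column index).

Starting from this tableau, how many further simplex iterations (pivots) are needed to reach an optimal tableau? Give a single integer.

3

pivot: x5 in, s2 out → z = 152/5
pivot: x3 in, x1 out → z = 652/15
pivot: x4 in, x5 out → z = 1085/24
No improving column remains; optimal.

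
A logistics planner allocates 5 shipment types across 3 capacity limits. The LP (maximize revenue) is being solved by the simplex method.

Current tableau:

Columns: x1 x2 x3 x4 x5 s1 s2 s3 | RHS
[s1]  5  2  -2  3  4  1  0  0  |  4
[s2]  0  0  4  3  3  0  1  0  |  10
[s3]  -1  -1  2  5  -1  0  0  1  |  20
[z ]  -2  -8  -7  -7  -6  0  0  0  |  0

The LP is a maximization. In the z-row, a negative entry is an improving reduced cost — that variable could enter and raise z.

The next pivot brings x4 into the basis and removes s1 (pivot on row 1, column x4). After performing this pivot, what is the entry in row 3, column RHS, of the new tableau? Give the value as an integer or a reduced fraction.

40/3

Pivot element is row 1, column x4: 3.
Normalize row 1: new (row 1, RHS) = 4/3 = 4/3.
row 3 ← row 3 − 5·(new row 1): 20 − 5·(4/3) = 40/3.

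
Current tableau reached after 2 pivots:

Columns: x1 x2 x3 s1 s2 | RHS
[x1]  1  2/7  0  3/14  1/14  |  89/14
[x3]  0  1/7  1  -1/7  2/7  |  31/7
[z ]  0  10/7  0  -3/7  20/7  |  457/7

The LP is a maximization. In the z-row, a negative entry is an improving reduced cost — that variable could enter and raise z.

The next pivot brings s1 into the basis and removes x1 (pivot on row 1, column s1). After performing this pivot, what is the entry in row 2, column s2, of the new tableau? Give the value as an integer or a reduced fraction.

Pivot element is row 1, column s1: 3/14.
Normalize row 1: new (row 1, s2) = (1/14)/(3/14) = 1/3.
row 2 ← row 2 − (-1/7)·(new row 1): 2/7 − (-1/7)·(1/3) = 1/3.

1/3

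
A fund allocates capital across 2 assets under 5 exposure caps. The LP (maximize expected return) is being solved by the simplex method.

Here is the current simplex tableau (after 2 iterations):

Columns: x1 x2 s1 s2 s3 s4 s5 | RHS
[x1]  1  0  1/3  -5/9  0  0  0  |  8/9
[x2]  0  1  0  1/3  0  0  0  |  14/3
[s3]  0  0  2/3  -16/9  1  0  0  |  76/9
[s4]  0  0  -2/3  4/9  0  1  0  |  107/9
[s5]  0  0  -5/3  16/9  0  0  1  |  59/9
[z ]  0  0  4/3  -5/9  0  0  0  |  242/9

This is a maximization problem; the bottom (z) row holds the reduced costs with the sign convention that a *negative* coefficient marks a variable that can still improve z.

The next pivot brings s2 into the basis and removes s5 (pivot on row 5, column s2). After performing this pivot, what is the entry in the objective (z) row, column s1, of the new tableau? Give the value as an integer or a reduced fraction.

13/16

Pivot element is row 5, column s2: 16/9.
Normalize row 5: new (row 5, s1) = (-5/3)/(16/9) = -15/16.
z-row ← z-row − (-5/9)·(new row 5): 4/3 − (-5/9)·(-15/16) = 13/16.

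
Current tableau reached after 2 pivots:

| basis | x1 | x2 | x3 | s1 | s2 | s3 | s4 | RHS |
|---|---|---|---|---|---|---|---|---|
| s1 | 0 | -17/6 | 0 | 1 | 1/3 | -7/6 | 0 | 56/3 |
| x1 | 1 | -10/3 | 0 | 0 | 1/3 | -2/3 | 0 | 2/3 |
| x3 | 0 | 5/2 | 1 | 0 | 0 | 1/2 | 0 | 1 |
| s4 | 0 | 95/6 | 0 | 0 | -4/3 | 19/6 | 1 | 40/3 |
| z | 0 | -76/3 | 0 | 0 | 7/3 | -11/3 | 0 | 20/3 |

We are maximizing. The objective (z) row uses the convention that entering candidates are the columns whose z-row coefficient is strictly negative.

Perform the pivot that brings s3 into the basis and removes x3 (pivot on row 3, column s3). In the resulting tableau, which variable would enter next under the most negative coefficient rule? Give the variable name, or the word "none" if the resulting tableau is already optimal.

x2

Pivot element 1/2. New z-row = old z-row − (-11/3)·(row 3/(1/2)).
Updated z-row coefficients: x1: 0, x2: -7, x3: 22/3, s1: 0, s2: 7/3, s3: 0, s4: 0.
The most negative is -7 in column x2, so x2 would enter next.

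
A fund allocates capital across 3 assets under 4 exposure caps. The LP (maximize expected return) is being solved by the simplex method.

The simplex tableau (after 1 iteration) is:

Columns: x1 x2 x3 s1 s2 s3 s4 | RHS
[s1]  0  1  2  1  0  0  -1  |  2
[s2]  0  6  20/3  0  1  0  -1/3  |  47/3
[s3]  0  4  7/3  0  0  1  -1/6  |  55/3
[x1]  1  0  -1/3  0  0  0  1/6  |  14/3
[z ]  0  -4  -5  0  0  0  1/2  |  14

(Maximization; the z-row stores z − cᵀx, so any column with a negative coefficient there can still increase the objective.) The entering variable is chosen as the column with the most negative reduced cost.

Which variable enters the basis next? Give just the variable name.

x3

Objective-row coefficients: x1: 0, x2: -4, x3: -5, s1: 0, s2: 0, s3: 0, s4: 1/2.
The most negative is -5 in column x3, so x3 enters.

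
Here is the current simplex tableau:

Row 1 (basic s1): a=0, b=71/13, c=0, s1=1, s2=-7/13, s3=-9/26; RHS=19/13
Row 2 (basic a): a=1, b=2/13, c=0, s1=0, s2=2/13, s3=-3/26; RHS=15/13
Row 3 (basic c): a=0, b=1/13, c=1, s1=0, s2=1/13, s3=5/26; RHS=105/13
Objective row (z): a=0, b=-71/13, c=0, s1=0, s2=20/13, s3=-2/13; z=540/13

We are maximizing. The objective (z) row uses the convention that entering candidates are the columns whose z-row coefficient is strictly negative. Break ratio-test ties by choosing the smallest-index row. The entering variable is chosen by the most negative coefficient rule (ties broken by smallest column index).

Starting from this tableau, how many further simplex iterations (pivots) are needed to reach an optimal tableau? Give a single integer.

pivot: b in, s1 out → z = 43
pivot: s3 in, c out → z = 444/7
No improving column remains; optimal.

2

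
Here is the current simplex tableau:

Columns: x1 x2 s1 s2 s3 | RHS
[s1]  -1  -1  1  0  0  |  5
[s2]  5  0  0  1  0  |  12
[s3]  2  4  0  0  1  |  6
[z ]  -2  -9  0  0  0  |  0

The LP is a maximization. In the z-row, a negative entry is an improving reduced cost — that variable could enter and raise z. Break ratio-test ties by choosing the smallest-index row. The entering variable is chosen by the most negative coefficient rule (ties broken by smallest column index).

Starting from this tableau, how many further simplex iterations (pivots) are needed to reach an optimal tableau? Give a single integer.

pivot: x2 in, s3 out → z = 27/2
No improving column remains; optimal.

1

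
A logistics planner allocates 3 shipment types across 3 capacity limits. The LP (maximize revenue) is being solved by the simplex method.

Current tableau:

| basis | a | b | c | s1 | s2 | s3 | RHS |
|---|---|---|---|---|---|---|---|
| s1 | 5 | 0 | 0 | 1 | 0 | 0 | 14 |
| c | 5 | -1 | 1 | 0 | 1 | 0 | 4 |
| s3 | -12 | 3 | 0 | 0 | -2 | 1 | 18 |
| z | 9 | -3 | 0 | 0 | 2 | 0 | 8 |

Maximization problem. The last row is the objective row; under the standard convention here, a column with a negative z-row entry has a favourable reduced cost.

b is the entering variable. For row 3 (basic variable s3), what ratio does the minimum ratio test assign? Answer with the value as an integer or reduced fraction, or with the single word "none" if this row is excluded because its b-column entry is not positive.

6

Ratio = RHS / (b entry) = 18 / 3 = 6.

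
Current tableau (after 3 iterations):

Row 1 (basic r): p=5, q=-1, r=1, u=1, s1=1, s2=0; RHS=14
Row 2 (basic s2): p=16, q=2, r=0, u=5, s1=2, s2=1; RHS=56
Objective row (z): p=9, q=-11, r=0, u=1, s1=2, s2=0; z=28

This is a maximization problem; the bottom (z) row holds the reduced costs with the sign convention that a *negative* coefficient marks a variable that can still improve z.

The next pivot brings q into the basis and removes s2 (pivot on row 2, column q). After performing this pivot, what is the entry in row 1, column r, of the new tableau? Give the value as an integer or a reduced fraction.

Pivot element is row 2, column q: 2.
Normalize row 2: new (row 2, r) = 0/2 = 0.
row 1 ← row 1 − (-1)·(new row 2): 1 − (-1)·0 = 1.

1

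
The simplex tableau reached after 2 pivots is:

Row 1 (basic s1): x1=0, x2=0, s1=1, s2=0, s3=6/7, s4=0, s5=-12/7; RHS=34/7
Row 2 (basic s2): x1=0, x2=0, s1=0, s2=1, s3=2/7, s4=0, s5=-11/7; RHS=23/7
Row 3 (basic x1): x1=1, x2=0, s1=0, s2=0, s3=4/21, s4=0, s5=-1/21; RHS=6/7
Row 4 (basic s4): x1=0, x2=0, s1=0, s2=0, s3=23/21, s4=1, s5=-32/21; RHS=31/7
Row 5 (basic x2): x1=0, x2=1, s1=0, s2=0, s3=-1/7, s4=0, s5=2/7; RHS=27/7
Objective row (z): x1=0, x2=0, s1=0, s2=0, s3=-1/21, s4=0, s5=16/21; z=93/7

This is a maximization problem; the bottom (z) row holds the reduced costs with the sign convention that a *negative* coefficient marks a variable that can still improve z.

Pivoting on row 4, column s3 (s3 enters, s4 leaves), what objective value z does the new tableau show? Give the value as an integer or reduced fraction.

310/23

Minimum ratio for s3: (31/7)/(23/21) = 93/23.
z changes by −(z-row coeff of s3)·ratio = −(-1/21)·(93/23) = 31/161.
New z = 93/7 + (31/161) = 310/23.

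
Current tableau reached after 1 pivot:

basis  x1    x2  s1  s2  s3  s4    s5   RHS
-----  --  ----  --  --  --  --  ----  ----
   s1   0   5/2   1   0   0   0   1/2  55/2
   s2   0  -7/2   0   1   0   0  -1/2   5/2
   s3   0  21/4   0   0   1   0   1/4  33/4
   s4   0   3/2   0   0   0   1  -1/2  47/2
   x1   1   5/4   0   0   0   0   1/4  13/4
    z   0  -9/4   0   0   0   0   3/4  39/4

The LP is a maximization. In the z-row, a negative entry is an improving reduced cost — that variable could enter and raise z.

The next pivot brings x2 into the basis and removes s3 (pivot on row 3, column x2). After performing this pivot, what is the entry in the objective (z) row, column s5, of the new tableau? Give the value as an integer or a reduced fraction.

6/7

Pivot element is row 3, column x2: 21/4.
Normalize row 3: new (row 3, s5) = (1/4)/(21/4) = 1/21.
z-row ← z-row − (-9/4)·(new row 3): 3/4 − (-9/4)·(1/21) = 6/7.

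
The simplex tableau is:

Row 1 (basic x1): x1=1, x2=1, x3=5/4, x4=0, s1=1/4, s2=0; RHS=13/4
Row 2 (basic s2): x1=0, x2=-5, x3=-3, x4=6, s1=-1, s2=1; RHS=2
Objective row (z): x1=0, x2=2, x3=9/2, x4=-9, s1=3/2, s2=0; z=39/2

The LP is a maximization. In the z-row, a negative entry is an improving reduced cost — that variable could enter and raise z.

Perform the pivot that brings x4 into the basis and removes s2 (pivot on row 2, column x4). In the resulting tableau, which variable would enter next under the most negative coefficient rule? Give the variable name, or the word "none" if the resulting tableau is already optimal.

x2

Pivot element 6. New z-row = old z-row − (-9)·(row 2/6).
Updated z-row coefficients: x1: 0, x2: -11/2, x3: 0, x4: 0, s1: 0, s2: 3/2.
The most negative is -11/2 in column x2, so x2 would enter next.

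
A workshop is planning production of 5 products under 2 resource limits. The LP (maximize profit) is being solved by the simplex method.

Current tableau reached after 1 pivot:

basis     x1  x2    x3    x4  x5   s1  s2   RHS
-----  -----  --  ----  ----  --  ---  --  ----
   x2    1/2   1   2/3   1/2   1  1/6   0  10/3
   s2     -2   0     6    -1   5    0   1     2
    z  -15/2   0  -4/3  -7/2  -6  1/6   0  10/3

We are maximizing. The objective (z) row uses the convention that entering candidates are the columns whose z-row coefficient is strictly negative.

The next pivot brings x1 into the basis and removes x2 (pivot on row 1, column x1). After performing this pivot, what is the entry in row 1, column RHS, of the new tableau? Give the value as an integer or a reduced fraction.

Pivot element is row 1, column x1: 1/2.
Normalize row 1: new (row 1, RHS) = (10/3)/(1/2) = 20/3.
Row 1 is the pivot row, so the entry is 20/3.

20/3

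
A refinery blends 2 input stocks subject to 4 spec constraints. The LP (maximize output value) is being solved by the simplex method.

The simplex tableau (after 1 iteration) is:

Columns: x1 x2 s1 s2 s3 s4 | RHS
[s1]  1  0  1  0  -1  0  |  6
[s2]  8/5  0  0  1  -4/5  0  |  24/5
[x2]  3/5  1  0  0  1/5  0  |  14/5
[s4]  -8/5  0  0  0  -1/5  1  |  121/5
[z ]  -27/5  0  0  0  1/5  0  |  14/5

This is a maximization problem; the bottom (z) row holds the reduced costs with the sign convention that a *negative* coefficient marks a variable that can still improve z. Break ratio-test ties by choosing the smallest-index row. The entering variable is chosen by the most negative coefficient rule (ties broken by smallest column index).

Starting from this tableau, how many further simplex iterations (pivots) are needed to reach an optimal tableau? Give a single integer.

2

pivot: x1 in, s2 out → z = 19
pivot: s3 in, x2 out → z = 24
No improving column remains; optimal.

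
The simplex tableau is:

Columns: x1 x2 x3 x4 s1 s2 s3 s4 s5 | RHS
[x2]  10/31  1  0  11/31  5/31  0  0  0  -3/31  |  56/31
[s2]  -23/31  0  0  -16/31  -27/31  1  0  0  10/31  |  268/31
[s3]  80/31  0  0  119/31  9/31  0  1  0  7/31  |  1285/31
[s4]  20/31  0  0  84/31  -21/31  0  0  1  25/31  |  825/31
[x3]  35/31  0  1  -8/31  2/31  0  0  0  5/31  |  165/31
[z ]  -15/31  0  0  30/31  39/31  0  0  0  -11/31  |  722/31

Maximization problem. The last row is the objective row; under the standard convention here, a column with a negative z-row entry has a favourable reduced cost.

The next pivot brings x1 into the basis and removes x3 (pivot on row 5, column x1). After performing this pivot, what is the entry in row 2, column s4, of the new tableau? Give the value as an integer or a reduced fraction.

Pivot element is row 5, column x1: 35/31.
Normalize row 5: new (row 5, s4) = 0/(35/31) = 0.
row 2 ← row 2 − (-23/31)·(new row 5): 0 − (-23/31)·0 = 0.

0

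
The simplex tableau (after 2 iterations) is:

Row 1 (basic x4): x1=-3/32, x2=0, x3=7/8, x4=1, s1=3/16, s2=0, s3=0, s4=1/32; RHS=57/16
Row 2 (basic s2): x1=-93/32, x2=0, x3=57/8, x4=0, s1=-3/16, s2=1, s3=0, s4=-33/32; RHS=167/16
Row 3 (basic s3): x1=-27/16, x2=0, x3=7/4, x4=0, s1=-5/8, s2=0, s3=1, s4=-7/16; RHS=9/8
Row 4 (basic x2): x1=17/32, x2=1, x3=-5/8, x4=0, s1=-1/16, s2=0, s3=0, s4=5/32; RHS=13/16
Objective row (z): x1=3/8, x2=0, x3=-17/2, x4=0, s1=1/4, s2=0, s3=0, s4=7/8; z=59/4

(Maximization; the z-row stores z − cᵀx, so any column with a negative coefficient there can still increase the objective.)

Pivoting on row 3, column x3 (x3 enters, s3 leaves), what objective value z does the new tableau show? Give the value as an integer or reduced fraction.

Minimum ratio for x3: (9/8)/(7/4) = 9/14.
z changes by −(z-row coeff of x3)·ratio = −(-17/2)·(9/14) = 153/28.
New z = 59/4 + (153/28) = 283/14.

283/14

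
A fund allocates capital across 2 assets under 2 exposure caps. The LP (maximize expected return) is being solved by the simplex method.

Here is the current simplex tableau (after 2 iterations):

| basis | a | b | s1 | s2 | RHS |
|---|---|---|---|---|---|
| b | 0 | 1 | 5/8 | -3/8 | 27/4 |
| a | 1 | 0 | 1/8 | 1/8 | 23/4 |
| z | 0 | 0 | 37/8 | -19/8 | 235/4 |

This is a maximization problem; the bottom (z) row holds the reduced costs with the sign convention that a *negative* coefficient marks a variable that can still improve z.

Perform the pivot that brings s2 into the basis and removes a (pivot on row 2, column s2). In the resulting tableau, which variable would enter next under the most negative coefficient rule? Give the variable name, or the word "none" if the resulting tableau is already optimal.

none

Pivot element 1/8. New z-row = old z-row − (-19/8)·(row 2/(1/8)).
Updated z-row coefficients: a: 19, b: 0, s1: 7, s2: 0.
No coefficient is strictly negative; the tableau after this pivot is optimal.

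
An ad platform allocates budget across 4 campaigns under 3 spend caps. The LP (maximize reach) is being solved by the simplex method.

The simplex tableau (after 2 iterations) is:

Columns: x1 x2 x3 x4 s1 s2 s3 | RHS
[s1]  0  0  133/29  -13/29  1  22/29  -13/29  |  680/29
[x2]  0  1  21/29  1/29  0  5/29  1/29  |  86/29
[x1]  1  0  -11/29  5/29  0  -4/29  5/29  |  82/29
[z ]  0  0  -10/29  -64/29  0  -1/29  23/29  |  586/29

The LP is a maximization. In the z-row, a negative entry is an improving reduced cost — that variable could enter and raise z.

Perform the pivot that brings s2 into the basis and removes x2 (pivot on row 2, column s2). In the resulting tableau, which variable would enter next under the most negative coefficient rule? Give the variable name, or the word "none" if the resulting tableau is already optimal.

x4

Pivot element 5/29. New z-row = old z-row − (-1/29)·(row 2/(5/29)).
Updated z-row coefficients: x1: 0, x2: 1/5, x3: -1/5, x4: -11/5, s1: 0, s2: 0, s3: 4/5.
The most negative is -11/5 in column x4, so x4 would enter next.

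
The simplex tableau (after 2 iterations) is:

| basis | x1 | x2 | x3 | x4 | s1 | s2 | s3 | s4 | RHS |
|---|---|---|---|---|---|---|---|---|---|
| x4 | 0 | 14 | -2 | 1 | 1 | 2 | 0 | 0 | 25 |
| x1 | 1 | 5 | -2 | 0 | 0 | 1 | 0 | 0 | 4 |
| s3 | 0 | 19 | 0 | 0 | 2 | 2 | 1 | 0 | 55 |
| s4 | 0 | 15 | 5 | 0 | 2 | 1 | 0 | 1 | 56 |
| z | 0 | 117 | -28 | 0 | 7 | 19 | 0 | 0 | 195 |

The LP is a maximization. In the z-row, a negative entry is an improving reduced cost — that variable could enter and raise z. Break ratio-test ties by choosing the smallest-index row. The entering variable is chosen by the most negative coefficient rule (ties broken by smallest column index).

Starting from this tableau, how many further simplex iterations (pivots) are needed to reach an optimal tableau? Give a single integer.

1

pivot: x3 in, s4 out → z = 2543/5
No improving column remains; optimal.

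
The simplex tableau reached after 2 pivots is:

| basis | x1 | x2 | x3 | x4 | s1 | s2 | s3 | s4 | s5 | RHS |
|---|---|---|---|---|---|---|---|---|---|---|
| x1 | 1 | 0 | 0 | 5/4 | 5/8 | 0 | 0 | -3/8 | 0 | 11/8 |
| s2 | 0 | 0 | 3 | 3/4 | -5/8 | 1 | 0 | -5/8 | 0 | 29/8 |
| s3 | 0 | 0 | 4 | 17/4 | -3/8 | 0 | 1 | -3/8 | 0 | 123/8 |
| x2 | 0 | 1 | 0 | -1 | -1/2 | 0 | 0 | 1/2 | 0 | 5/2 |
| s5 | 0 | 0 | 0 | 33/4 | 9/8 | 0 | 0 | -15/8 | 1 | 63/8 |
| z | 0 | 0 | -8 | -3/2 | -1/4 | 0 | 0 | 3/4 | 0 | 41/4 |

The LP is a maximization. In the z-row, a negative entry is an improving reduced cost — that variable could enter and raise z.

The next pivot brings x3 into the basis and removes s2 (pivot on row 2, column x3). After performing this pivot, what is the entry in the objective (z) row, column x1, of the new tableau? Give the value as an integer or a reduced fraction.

0

Pivot element is row 2, column x3: 3.
Normalize row 2: new (row 2, x1) = 0/3 = 0.
z-row ← z-row − (-8)·(new row 2): 0 − (-8)·0 = 0.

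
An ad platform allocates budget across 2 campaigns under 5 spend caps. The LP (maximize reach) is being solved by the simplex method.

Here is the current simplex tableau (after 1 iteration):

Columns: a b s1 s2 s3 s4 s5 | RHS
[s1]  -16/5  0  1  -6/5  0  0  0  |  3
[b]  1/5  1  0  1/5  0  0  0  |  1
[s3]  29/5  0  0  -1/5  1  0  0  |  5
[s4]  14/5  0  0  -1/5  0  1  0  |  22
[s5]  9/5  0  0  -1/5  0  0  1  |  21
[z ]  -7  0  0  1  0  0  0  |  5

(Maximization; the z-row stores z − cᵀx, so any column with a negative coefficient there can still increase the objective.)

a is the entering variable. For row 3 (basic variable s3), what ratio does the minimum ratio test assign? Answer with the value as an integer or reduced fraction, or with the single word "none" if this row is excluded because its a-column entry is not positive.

Ratio = RHS / (a entry) = 5 / (29/5) = 25/29.

25/29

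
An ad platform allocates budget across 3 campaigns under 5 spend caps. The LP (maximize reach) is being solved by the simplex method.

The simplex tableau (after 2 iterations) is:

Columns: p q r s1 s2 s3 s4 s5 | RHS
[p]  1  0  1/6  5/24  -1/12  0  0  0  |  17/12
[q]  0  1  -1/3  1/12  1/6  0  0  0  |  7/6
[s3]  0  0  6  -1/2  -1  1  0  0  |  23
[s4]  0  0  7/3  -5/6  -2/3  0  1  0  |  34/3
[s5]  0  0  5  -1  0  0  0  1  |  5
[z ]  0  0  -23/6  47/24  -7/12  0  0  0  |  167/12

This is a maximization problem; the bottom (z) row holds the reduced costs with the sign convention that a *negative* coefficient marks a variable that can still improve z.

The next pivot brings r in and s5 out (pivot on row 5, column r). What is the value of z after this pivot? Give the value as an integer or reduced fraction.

71/4

Minimum ratio for r: 5/5 = 1.
z changes by −(z-row coeff of r)·ratio = −(-23/6)·1 = 23/6.
New z = 167/12 + (23/6) = 71/4.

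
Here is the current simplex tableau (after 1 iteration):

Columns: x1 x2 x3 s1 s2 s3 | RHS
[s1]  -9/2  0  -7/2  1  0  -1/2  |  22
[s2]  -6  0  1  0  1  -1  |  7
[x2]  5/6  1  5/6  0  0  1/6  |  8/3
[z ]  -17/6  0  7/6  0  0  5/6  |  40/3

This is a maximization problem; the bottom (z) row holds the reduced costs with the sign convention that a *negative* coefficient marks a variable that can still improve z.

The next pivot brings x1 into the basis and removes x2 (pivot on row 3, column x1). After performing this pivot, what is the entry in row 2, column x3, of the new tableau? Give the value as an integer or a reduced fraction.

Pivot element is row 3, column x1: 5/6.
Normalize row 3: new (row 3, x3) = (5/6)/(5/6) = 1.
row 2 ← row 2 − (-6)·(new row 3): 1 − (-6)·1 = 7.

7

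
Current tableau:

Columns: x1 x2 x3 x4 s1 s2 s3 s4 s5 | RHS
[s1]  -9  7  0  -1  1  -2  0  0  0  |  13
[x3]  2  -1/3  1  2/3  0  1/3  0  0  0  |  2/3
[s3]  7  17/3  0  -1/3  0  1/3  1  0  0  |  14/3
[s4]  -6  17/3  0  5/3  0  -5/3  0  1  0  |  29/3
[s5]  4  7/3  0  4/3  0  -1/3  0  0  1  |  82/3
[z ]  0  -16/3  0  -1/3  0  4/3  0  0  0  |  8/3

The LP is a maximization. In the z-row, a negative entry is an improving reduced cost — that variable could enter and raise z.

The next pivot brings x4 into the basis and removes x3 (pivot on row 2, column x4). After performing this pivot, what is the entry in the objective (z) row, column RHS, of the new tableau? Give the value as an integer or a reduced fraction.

3

Pivot element is row 2, column x4: 2/3.
Normalize row 2: new (row 2, RHS) = (2/3)/(2/3) = 1.
z-row ← z-row − (-1/3)·(new row 2): 8/3 − (-1/3)·1 = 3.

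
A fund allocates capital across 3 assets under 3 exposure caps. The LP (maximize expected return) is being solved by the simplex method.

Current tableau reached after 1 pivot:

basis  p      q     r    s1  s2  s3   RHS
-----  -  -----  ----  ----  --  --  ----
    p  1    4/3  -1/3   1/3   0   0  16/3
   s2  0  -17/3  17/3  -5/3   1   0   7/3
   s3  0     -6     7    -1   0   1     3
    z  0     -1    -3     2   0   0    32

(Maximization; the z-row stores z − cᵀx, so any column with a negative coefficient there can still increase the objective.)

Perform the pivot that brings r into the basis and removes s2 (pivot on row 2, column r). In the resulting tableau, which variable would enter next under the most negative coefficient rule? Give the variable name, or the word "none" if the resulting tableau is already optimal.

q

Pivot element 17/3. New z-row = old z-row − (-3)·(row 2/(17/3)).
Updated z-row coefficients: p: 0, q: -4, r: 0, s1: 19/17, s2: 9/17, s3: 0.
The most negative is -4 in column q, so q would enter next.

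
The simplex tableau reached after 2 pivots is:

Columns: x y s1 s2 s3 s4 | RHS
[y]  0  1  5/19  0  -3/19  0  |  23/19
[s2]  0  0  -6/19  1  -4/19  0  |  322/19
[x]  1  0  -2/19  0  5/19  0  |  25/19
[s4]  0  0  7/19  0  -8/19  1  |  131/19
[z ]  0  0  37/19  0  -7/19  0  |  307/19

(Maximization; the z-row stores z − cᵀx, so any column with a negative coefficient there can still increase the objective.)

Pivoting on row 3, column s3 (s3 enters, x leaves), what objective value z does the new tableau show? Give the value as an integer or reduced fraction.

18

Minimum ratio for s3: (25/19)/(5/19) = 5.
z changes by −(z-row coeff of s3)·ratio = −(-7/19)·5 = 35/19.
New z = 307/19 + (35/19) = 18.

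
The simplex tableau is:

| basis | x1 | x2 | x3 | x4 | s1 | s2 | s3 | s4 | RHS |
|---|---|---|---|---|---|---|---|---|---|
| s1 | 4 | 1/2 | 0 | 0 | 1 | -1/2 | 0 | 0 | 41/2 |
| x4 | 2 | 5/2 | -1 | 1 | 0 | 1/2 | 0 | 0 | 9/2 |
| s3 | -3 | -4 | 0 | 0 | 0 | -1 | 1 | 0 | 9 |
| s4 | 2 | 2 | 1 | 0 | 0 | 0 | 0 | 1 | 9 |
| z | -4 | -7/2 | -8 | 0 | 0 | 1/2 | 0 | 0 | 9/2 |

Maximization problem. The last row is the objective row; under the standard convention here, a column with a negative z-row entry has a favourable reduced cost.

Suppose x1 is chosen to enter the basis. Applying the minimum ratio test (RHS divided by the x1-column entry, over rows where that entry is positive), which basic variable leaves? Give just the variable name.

x4

Ratios: row 1 (s1): (41/2)/4 = 41/8; row 2 (x4): (9/2)/2 = 9/4; row 3 (s3): entry -3 ≤ 0, skip; row 4 (s4): 9/2 = 9/2.
Minimum ratio 9/4 is in the x4 row, so x4 leaves.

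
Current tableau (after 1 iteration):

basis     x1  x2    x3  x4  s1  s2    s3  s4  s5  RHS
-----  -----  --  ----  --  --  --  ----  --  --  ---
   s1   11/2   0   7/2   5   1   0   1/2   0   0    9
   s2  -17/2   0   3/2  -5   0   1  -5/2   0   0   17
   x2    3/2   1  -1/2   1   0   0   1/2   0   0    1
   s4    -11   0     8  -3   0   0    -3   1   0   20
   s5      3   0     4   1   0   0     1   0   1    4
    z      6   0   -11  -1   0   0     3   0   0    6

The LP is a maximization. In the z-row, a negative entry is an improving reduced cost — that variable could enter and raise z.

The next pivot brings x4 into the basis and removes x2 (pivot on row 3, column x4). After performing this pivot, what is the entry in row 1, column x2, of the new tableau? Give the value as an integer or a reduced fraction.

-5

Pivot element is row 3, column x4: 1.
Normalize row 3: new (row 3, x2) = 1/1 = 1.
row 1 ← row 1 − 5·(new row 3): 0 − 5·1 = -5.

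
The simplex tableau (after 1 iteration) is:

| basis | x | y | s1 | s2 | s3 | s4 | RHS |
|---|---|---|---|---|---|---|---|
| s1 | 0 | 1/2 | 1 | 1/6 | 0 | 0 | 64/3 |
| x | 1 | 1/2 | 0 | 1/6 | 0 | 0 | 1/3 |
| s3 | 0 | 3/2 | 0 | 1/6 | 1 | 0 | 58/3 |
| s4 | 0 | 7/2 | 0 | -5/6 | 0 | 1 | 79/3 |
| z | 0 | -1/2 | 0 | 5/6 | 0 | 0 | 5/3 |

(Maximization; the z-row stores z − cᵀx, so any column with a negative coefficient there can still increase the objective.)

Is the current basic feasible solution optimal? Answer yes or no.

Column y has objective-row coefficient -1/2, which is negative; an improving pivot exists, so not yet optimal.

no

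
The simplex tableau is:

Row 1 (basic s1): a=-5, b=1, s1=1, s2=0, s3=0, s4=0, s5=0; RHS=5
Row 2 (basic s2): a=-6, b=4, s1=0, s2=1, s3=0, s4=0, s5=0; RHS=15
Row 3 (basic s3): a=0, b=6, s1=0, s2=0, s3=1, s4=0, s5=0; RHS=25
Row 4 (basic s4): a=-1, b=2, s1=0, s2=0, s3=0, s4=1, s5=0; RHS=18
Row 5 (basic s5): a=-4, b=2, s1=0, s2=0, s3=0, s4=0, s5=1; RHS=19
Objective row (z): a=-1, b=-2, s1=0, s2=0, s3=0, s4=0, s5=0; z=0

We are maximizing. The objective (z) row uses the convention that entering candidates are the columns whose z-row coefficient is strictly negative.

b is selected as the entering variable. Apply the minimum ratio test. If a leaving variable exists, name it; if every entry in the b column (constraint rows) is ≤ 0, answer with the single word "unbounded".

Ratios: row 1 (s1): 5/1 = 5; row 2 (s2): 15/4 = 15/4; row 3 (s3): 25/6 = 25/6; row 4 (s4): 18/2 = 9; row 5 (s5): 19/2 = 19/2.
Minimum ratio is in the s2 row, so s2 leaves.

s2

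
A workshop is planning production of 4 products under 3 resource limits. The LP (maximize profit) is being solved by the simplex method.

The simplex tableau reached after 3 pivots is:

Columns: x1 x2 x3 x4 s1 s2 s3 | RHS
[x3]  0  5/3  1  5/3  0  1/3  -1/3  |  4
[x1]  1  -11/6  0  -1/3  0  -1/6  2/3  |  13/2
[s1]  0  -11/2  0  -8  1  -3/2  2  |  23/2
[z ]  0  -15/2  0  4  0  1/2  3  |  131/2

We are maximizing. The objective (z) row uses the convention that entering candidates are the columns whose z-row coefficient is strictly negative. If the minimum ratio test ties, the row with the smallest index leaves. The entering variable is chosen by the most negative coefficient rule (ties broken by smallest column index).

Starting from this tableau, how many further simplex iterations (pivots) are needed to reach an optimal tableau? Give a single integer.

1

pivot: x2 in, x3 out → z = 167/2
No improving column remains; optimal.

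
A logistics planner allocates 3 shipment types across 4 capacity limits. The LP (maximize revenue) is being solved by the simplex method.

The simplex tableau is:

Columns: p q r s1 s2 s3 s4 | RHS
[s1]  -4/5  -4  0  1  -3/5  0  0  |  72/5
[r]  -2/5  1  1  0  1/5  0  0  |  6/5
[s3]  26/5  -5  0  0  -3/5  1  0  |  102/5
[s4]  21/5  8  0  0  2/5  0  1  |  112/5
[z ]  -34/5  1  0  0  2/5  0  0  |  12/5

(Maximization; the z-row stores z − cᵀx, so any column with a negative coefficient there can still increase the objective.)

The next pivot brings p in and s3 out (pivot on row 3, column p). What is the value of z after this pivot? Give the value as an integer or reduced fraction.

378/13

Minimum ratio for p: (102/5)/(26/5) = 51/13.
z changes by −(z-row coeff of p)·ratio = −(-34/5)·(51/13) = 1734/65.
New z = 12/5 + (1734/65) = 378/13.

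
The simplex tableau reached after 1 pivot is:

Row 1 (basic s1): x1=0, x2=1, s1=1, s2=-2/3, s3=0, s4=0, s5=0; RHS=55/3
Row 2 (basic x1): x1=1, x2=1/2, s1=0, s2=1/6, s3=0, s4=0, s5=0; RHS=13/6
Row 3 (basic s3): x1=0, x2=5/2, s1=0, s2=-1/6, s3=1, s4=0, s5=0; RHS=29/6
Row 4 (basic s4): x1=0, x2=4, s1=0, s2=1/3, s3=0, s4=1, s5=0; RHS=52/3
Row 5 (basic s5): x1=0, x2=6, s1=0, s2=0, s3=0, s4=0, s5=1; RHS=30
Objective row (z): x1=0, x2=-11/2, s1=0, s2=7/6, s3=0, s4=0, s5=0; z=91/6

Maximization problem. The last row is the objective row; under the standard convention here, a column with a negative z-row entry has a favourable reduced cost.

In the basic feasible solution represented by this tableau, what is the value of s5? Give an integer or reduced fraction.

s5 is basic (row 5); its value is the RHS of that row: 30.

30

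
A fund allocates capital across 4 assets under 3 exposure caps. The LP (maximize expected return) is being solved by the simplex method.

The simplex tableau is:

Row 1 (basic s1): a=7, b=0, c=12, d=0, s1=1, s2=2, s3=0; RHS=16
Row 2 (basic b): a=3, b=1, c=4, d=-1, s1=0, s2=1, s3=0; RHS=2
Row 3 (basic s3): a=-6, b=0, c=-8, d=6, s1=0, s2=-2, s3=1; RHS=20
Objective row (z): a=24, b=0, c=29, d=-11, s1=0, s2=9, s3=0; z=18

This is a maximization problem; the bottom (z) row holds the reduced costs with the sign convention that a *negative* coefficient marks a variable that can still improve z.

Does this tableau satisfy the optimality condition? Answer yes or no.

no

Column d has objective-row coefficient -11, which is negative; an improving pivot exists, so not yet optimal.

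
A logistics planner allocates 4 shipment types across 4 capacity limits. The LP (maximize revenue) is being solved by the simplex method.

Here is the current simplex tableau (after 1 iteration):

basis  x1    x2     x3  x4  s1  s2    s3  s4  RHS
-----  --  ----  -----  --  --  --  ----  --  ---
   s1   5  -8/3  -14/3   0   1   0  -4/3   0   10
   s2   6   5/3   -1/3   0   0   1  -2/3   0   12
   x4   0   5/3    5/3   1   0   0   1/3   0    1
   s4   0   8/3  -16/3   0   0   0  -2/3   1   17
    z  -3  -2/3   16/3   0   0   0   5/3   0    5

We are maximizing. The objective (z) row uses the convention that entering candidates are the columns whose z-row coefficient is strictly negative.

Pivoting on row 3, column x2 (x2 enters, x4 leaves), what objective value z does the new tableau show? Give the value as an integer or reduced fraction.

Minimum ratio for x2: 1/(5/3) = 3/5.
z changes by −(z-row coeff of x2)·ratio = −(-2/3)·(3/5) = 2/5.
New z = 5 + (2/5) = 27/5.

27/5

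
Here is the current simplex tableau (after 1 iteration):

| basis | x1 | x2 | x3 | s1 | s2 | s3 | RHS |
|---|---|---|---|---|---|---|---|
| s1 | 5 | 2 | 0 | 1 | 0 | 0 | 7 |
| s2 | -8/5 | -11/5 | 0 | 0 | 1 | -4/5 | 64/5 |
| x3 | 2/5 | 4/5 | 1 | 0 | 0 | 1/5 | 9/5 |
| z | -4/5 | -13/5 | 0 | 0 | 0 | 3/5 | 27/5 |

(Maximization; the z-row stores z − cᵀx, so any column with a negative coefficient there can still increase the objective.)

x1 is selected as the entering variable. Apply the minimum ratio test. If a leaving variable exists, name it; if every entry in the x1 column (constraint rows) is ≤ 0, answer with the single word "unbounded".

Ratios: row 1 (s1): 7/5 = 7/5; row 2 (s2): entry -8/5 ≤ 0, skip; row 3 (x3): (9/5)/(2/5) = 9/2.
Minimum ratio is in the s1 row, so s1 leaves.

s1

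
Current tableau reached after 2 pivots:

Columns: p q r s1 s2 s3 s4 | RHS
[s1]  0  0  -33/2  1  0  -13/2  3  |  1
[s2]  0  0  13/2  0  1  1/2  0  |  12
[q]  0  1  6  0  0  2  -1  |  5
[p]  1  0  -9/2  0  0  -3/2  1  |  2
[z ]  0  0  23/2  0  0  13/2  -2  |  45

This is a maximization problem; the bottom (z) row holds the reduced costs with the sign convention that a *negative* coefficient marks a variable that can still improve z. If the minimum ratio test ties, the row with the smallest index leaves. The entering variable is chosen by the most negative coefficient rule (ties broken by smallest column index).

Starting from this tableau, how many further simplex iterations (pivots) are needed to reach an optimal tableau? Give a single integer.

pivot: s4 in, s1 out → z = 137/3
No improving column remains; optimal.

1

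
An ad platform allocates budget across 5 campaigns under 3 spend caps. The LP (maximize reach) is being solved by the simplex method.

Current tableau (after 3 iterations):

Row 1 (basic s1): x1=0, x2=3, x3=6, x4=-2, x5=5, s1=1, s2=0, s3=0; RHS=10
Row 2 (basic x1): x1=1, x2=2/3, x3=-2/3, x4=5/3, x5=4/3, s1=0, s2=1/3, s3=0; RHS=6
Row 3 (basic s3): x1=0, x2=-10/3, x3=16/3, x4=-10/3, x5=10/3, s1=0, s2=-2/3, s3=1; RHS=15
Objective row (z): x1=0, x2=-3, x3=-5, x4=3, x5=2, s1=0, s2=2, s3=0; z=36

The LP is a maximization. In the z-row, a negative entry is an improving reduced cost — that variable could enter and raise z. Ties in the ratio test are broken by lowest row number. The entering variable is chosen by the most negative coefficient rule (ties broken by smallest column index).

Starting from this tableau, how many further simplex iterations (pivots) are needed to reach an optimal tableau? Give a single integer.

pivot: x3 in, s1 out → z = 133/3
pivot: x2 in, x3 out → z = 46
No improving column remains; optimal.

2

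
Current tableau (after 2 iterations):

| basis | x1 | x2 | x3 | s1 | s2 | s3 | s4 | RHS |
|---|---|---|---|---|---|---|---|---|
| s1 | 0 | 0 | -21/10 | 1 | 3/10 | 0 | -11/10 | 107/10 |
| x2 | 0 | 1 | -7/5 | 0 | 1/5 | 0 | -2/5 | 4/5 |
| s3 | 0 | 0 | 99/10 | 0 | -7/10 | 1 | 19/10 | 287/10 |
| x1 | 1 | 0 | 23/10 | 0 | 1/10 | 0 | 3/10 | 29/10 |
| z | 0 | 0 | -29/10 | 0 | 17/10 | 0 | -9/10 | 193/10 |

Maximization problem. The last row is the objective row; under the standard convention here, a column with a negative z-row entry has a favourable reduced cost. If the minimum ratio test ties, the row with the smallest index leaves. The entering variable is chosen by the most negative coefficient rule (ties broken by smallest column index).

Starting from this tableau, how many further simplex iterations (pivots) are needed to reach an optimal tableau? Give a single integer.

2

pivot: x3 in, x1 out → z = 528/23
pivot: s4 in, x3 out → z = 28
No improving column remains; optimal.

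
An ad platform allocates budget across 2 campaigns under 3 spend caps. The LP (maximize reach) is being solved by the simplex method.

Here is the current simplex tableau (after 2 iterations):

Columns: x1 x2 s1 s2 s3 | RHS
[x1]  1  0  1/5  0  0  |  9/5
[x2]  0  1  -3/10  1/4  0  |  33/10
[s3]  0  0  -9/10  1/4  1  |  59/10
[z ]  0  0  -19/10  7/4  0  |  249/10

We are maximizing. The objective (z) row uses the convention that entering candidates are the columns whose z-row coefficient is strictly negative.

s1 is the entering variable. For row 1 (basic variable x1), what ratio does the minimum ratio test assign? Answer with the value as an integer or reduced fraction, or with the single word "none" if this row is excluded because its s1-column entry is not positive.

Ratio = RHS / (s1 entry) = (9/5) / (1/5) = 9.

9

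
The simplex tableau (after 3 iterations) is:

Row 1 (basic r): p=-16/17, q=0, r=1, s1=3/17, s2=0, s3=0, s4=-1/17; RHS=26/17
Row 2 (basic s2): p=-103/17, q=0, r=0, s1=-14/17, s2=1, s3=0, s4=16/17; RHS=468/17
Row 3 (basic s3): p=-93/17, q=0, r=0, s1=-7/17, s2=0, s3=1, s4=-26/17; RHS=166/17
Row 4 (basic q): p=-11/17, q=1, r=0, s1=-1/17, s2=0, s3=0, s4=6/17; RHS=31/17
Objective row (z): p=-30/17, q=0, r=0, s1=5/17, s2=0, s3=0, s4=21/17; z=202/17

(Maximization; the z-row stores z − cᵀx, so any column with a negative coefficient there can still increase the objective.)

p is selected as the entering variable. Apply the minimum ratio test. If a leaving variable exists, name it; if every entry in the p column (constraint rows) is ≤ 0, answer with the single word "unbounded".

p-column entries: row 1: -16/17, row 2: -103/17, row 3: -93/17, row 4: -11/17. All ≤ 0, so p can increase without bound; the LP is unbounded in this direction.

unbounded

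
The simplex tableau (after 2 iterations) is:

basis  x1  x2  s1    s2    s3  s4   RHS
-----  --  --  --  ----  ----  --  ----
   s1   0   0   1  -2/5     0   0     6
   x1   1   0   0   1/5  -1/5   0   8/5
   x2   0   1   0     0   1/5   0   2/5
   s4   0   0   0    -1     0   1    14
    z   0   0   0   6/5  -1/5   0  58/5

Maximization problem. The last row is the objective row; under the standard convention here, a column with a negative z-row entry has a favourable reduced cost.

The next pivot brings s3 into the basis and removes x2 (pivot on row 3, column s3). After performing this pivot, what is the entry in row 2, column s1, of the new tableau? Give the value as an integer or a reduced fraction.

Pivot element is row 3, column s3: 1/5.
Normalize row 3: new (row 3, s1) = 0/(1/5) = 0.
row 2 ← row 2 − (-1/5)·(new row 3): 0 − (-1/5)·0 = 0.

0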